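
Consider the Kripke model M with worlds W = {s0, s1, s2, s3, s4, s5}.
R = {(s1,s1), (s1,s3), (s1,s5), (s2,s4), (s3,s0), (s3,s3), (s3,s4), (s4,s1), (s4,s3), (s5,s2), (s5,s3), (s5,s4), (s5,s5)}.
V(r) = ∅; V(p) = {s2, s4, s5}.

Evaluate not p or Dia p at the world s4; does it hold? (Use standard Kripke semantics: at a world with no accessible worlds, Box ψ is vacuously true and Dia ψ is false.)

No

Recall that Dia ψ holds at a world iff ψ holds at some accessible world.
At s4: not p is false, Dia p is false, so not p or Dia p is false.
  At s4: Dia p requires p at some successor in {s1, s3}.
    At s1: p is false.
    At s3: p is false.
  So Dia p is false at s4.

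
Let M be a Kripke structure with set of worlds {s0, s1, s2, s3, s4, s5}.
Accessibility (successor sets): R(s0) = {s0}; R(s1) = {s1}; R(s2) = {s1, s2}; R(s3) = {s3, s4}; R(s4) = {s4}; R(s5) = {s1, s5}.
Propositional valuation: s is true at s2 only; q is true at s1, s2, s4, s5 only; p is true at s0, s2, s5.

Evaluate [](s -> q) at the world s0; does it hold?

Yes

At s0: [](s -> q) requires s -> q at every successor {s0}.
  At s0: s -> q is true.
So [](s -> q) is true at s0.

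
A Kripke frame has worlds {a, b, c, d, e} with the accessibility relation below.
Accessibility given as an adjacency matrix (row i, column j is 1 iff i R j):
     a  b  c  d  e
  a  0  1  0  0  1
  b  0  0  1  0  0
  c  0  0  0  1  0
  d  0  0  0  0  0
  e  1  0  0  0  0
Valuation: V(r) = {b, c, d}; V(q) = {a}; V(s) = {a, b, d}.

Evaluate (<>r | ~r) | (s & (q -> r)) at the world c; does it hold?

At c: <>r | ~r is true, s & (q -> r) is false, so (<>r | ~r) | (s & (q -> r)) is true.
  At c: <>r is true, ~r is false, so <>r | ~r is true.
    At c: <>r requires r at some successor in {d}.
      r holds at d, so <>r is true at c.

Yes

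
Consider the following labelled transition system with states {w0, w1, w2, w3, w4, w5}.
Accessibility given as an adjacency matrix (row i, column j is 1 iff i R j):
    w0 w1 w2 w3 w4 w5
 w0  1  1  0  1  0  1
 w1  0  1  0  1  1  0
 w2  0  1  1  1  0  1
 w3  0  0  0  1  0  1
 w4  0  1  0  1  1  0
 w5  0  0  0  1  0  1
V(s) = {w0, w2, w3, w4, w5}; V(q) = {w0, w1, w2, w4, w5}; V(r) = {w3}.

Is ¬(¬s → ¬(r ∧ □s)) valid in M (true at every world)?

Let φ = ¬(¬s → ¬(r ∧ □s)). Evaluate φ at each world:
  w0 (successors {w0, w1, w3, w5}): φ is false.
  w1 (successors {w1, w3, w4}): φ is false.
  w2 (successors {w1, w2, w3, w5}): φ is false.
  w3 (successors {w3, w5}): φ is false.
  w4 (successors {w1, w3, w4}): φ is false.
  w5 (successors {w3, w5}): φ is false.
Detail at w0 (counterexample):
  At w0: ¬s → ¬(r ∧ □s) is true, so ¬(¬s → ¬(r ∧ □s)) is false.
    At w0: ¬s is false, ¬(r ∧ □s) is true, so ¬s → ¬(r ∧ □s) is true.
      At w0: r ∧ □s is false, so ¬(r ∧ □s) is true.

No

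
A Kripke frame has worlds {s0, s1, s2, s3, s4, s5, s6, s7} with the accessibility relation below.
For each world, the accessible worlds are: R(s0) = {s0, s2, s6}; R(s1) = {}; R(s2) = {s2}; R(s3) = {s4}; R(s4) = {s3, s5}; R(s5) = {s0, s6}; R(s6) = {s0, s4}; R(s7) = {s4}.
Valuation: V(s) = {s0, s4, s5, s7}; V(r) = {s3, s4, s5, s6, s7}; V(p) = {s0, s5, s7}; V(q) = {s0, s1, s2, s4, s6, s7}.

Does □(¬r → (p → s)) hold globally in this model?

Yes

Let φ = □(¬r → (p → s)). Evaluate φ at each world:
  s0 (successors {s0, s2, s6}): φ is true.
  s1 (successors ∅): φ is true.
  s2 (successors {s2}): φ is true.
  s3 (successors {s4}): φ is true.
  s4 (successors {s3, s5}): φ is true.
  s5 (successors {s0, s6}): φ is true.
  s6 (successors {s0, s4}): φ is true.
  s7 (successors {s4}): φ is true.
For instance, at s5:
  At s5: □(¬r → (p → s)) requires ¬r → (p → s) at every successor {s0, s6}.
    At s0: ¬r → (p → s) is true.
    At s6: ¬r → (p → s) is true.
  So □(¬r → (p → s)) is true at s5.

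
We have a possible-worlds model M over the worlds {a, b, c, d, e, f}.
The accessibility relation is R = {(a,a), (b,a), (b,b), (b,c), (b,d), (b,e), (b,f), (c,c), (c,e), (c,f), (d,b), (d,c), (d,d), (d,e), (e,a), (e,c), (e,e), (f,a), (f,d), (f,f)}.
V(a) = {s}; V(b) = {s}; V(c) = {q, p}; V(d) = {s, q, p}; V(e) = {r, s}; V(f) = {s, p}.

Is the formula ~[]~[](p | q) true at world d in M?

At d: []~[](p | q) is true, so ~[]~[](p | q) is false.
  At d: []~[](p | q) requires ~[](p | q) at every successor {b, c, d, e}.
    At b: ~[](p | q) is true.
    At c: ~[](p | q) is true.
    At d: ~[](p | q) is true.
    At e: ~[](p | q) is true.
  So []~[](p | q) is true at d.

No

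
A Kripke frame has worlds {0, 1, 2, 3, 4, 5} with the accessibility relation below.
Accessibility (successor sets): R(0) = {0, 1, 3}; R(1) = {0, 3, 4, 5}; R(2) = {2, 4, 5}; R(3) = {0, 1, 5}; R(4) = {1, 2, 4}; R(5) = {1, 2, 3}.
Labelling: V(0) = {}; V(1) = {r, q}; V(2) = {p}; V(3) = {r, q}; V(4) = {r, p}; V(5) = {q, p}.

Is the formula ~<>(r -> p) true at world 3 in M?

Recall that <>ψ holds at a world iff ψ holds at some accessible world.
At 3: <>(r -> p) is true, so ~<>(r -> p) is false.
  At 3: <>(r -> p) requires r -> p at some successor in {0, 1, 5}.
    r -> p holds at 0, so <>(r -> p) is true at 3.

No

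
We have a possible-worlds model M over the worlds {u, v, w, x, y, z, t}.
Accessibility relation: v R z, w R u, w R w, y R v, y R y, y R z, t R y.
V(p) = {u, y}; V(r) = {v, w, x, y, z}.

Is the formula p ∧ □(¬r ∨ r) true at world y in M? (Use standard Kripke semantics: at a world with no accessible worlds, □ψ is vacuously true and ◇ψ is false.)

Yes

At y: p is true, □(¬r ∨ r) is true, so p ∧ □(¬r ∨ r) is true.
  At y: □(¬r ∨ r) requires ¬r ∨ r at every successor {v, y, z}.
    At v: ¬r ∨ r is true.
    At y: ¬r ∨ r is true.
    At z: ¬r ∨ r is true.
  So □(¬r ∨ r) is true at y.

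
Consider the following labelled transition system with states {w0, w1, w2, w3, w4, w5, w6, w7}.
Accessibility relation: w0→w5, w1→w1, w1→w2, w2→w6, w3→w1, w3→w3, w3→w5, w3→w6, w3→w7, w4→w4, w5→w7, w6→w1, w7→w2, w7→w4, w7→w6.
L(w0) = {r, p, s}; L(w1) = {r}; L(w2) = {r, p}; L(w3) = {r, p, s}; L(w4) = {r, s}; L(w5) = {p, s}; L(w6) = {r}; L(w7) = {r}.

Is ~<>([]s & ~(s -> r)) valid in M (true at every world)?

Yes

Let φ = ~<>([]s & ~(s -> r)). Evaluate φ at each world:
  w0 (successors {w5}): φ is true.
  w1 (successors {w1, w2}): φ is true.
  w2 (successors {w6}): φ is true.
  w3 (successors {w1, w3, w5, w6, w7}): φ is true.
  w4 (successors {w4}): φ is true.
  w5 (successors {w7}): φ is true.
  w6 (successors {w1}): φ is true.
  w7 (successors {w2, w4, w6}): φ is true.
For instance, at w7:
  At w7: <>([]s & ~(s -> r)) is false, so ~<>([]s & ~(s -> r)) is true.
    At w7: <>([]s & ~(s -> r)) requires []s & ~(s -> r) at some successor in {w2, w4, w6}.
      At w2: []s & ~(s -> r) is false.
      At w4: []s & ~(s -> r) is false.
      At w6: []s & ~(s -> r) is false.
    So <>([]s & ~(s -> r)) is false at w7.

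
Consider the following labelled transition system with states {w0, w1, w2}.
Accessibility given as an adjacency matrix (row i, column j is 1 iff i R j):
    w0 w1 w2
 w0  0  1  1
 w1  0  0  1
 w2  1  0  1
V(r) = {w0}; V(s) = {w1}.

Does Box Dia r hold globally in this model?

Let φ = Box Dia r. Evaluate φ at each world:
  w0 (successors {w1, w2}): φ is false.
  w1 (successors {w2}): φ is true.
  w2 (successors {w0, w2}): φ is false.
Detail at w0 (counterexample):
  At w0: Box Dia r requires Dia r at every successor {w1, w2}.
    Dia r fails at w1, so Box Dia r is false at w0.
      At w1: Dia r requires r at some successor in {w2}.
        At w2: r is false.
      So Dia r is false at w1.

No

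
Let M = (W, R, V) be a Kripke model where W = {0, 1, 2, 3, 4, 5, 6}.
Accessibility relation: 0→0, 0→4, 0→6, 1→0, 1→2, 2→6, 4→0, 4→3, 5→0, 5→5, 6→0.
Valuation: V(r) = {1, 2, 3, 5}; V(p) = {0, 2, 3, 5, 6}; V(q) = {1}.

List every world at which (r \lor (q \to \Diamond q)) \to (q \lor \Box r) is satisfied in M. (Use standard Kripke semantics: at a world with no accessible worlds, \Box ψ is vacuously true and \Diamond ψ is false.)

Let φ = (r \lor (q \to \Diamond q)) \to (q \lor \Box r). Evaluate φ at each world:
  0 (successors {0, 4, 6}): φ is false.
  1 (successors {0, 2}): φ is true.
  2 (successors {6}): φ is false.
  3 (successors ∅): φ is true.
  4 (successors {0, 3}): φ is false.
  5 (successors {0, 5}): φ is false.
  6 (successors {0}): φ is false.
For instance, at 2:
  At 2: r \lor (q \to \Diamond q) is true, q \lor \Box r is false, so (r \lor (q \to \Diamond q)) \to (q \lor \Box r) is false.
    At 2: r is true, q \to \Diamond q is true, so r \lor (q \to \Diamond q) is true.
      At 2: q is false, \Diamond q is false, so q \to \Diamond q is true.
    At 2: q is false, \Box r is false, so q \lor \Box r is false.
      At 2: \Box r requires r at every successor {6}.
        r fails at 6, so \Box r is false at 2.
Satisfying worlds: {1, 3}

1, 3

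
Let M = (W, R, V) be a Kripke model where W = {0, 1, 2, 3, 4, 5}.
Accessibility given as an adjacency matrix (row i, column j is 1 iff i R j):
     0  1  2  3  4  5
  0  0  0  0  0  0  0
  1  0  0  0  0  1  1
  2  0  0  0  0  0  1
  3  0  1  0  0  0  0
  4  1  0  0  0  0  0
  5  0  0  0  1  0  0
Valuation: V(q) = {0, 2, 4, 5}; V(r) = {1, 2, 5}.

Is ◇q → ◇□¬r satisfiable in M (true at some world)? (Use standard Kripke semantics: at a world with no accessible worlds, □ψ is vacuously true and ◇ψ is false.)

Let φ = ◇q → ◇□¬r. Evaluate φ at each world:
  0 (successors ∅): φ is true.
  1 (successors {4, 5}): φ is true.
  2 (successors {5}): φ is true.
  3 (successors {1}): φ is true.
  4 (successors {0}): φ is true.
  5 (successors {3}): φ is true.
Detail at 0 (witness):
  At 0: ◇q is false, ◇□¬r is false, so ◇q → ◇□¬r is true.
    At 0: no accessible worlds, so ◇q is false.
    At 0: no accessible worlds, so ◇□¬r is false.

Yes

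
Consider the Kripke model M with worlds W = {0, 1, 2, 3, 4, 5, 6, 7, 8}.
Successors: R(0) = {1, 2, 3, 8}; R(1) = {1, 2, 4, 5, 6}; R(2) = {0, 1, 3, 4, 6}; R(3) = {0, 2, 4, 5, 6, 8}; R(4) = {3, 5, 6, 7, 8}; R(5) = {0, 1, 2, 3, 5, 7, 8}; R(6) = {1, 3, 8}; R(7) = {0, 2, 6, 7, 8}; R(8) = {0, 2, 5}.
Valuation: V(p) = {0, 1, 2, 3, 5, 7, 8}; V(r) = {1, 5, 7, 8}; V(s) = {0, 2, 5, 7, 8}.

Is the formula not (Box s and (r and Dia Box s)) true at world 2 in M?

Recall that Box ψ holds at a world iff ψ holds at every accessible world, and Dia ψ holds iff ψ holds at some accessible world.
At 2: Box s and (r and Dia Box s) is false, so not (Box s and (r and Dia Box s)) is true.
  At 2: Box s is false, r and Dia Box s is false, so Box s and (r and Dia Box s) is false.
    At 2: Box s requires s at every successor {0, 1, 3, 4, 6}.
      s fails at 1, so Box s is false at 2.
    At 2: r is false, Dia Box s is false, so r and Dia Box s is false.
      At 2: Dia Box s requires Box s at some successor in {0, 1, 3, 4, 6}.
        At 0: Box s is false.
        At 1: Box s is false.
        At 3: Box s is false.
        At 4: Box s is false.
        At 6: Box s is false.
      So Dia Box s is false at 2.

Yes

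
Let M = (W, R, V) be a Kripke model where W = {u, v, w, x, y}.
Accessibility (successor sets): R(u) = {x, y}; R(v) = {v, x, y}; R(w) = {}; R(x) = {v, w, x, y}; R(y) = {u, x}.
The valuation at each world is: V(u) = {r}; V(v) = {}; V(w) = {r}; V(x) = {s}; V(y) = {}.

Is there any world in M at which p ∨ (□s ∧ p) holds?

Let φ = p ∨ (□s ∧ p). Evaluate φ at each world:
  u (successors {x, y}): φ is false.
  v (successors {v, x, y}): φ is false.
  w (successors ∅): φ is false.
  x (successors {v, w, x, y}): φ is false.
  y (successors {u, x}): φ is false.
For instance, at y:
  At y: p is false, □s ∧ p is false, so p ∨ (□s ∧ p) is false.
    At y: □s is false, p is false, so □s ∧ p is false.
      At y: □s requires s at every successor {u, x}.
        s fails at u, so □s is false at y.

No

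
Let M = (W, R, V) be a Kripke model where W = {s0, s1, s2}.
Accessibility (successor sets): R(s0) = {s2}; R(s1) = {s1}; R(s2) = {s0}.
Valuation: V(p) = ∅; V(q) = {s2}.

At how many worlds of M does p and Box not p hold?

0

Let φ = p and Box not p. Evaluate φ at each world:
  s0 (successors {s2}): φ is false.
  s1 (successors {s1}): φ is false.
  s2 (successors {s0}): φ is false.
For instance, at s2:
  At s2: p is false, Box not p is true, so p and Box not p is false.
    At s2: Box not p requires not p at every successor {s0}.
      At s0: not p is true.
    So Box not p is true at s2.
Satisfying worlds: none.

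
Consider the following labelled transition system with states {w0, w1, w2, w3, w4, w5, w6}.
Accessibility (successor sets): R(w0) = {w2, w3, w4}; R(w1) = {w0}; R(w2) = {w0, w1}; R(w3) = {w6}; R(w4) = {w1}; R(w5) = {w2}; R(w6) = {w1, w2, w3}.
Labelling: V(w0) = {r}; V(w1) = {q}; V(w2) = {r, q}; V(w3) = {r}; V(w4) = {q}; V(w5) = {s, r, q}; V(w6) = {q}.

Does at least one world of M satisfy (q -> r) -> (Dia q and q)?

Let φ = (q -> r) -> (Dia q and q). Evaluate φ at each world:
  w0 (successors {w2, w3, w4}): φ is false.
  w1 (successors {w0}): φ is true.
  w2 (successors {w0, w1}): φ is true.
  w3 (successors {w6}): φ is false.
  w4 (successors {w1}): φ is true.
  w5 (successors {w2}): φ is true.
  w6 (successors {w1, w2, w3}): φ is true.
Detail at w1 (witness):
  At w1: q -> r is false, Dia q and q is false, so (q -> r) -> (Dia q and q) is true.
    At w1: Dia q is false, q is true, so Dia q and q is false.
      At w1: Dia q requires q at some successor in {w0}.
        At w0: q is false.
      So Dia q is false at w1.

Yes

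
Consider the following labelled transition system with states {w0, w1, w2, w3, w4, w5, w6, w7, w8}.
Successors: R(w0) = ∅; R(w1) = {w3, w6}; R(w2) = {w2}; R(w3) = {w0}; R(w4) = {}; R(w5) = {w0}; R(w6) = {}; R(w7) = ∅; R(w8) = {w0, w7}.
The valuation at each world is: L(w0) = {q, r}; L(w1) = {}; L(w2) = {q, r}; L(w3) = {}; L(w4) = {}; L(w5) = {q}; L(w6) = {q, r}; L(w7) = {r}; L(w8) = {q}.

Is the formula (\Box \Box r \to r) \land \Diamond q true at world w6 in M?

At w6: \Box \Box r \to r is true, \Diamond q is false, so (\Box \Box r \to r) \land \Diamond q is false.
  At w6: \Box \Box r is true, r is true, so \Box \Box r \to r is true.
    At w6: no accessible worlds, so \Box \Box r holds vacuously.
  At w6: no accessible worlds, so \Diamond q is false.

No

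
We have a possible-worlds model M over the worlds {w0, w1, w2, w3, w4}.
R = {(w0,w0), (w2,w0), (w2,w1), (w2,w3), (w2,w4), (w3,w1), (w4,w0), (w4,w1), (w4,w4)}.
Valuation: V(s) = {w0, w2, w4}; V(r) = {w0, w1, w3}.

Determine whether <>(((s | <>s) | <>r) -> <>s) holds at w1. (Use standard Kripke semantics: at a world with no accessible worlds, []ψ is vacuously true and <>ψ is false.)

At w1: no accessible worlds, so <>(((s | <>s) | <>r) -> <>s) is false.

No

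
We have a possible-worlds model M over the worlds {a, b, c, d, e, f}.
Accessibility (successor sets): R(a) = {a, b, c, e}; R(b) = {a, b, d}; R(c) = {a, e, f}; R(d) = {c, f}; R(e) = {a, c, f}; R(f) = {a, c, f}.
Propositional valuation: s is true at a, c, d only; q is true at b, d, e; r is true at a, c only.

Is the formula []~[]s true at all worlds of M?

Yes

Let φ = []~[]s. Evaluate φ at each world:
  a (successors {a, b, c, e}): φ is true.
  b (successors {a, b, d}): φ is true.
  c (successors {a, e, f}): φ is true.
  d (successors {c, f}): φ is true.
  e (successors {a, c, f}): φ is true.
  f (successors {a, c, f}): φ is true.
For instance, at c:
  At c: []~[]s requires ~[]s at every successor {a, e, f}.
      At a: []s is false, so ~[]s is true.
      At e: []s is false, so ~[]s is true.
      At f: []s is false, so ~[]s is true.
  So []~[]s is true at c.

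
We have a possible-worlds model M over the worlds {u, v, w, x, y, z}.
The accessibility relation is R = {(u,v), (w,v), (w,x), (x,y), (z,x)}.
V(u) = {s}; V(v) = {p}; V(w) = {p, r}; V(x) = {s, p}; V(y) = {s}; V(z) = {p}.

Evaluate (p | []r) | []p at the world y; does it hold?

Yes

At y: p | []r is true, []p is true, so (p | []r) | []p is true.
  At y: p is false, []r is true, so p | []r is true.
    At y: no accessible worlds, so []r holds vacuously.
  At y: no accessible worlds, so []p holds vacuously.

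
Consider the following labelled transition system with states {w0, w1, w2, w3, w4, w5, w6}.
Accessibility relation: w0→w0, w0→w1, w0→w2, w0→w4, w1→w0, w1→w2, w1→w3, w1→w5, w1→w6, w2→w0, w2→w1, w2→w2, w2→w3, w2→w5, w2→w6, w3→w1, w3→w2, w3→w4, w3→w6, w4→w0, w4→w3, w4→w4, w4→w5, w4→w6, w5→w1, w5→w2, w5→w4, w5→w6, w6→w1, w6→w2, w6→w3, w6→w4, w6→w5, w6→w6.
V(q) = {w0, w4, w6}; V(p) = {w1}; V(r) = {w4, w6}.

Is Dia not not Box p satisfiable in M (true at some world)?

Let φ = Dia not not Box p. Evaluate φ at each world:
  w0 (successors {w0, w1, w2, w4}): φ is false.
  w1 (successors {w0, w2, w3, w5, w6}): φ is false.
  w2 (successors {w0, w1, w2, w3, w5, w6}): φ is false.
  w3 (successors {w1, w2, w4, w6}): φ is false.
  w4 (successors {w0, w3, w4, w5, w6}): φ is false.
  w5 (successors {w1, w2, w4, w6}): φ is false.
  w6 (successors {w1, w2, w3, w4, w5, w6}): φ is false.
For instance, at w0:
  At w0: Dia not not Box p requires not not Box p at some successor in {w0, w1, w2, w4}.
    At w0: not not Box p is false.
    At w1: not not Box p is false.
    At w2: not not Box p is false.
    At w4: not not Box p is false.
  So Dia not not Box p is false at w0.

No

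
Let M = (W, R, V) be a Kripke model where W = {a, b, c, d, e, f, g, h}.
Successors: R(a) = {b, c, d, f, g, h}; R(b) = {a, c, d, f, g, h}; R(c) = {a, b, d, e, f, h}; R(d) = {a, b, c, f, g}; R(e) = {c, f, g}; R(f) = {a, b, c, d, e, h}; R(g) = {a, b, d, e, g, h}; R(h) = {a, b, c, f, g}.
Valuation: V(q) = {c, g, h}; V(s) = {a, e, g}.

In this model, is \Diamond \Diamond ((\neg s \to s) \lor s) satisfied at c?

At c: \Diamond \Diamond ((\neg s \to s) \lor s) requires \Diamond ((\neg s \to s) \lor s) at some successor in {a, b, d, e, f, h}.
  \Diamond ((\neg s \to s) \lor s) holds at a, so \Diamond \Diamond ((\neg s \to s) \lor s) is true at c.
    At a: \Diamond ((\neg s \to s) \lor s) requires (\neg s \to s) \lor s at some successor in {b, c, d, f, g, h}.
      (\neg s \to s) \lor s holds at g, so \Diamond ((\neg s \to s) \lor s) is true at a.

Yes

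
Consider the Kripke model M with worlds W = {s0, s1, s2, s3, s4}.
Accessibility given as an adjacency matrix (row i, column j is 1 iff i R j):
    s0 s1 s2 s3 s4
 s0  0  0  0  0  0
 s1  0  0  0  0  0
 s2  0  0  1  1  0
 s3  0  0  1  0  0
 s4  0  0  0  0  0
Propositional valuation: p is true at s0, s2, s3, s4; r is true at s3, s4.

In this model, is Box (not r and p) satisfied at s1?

Yes

At s1: no accessible worlds, so Box (not r and p) holds vacuously.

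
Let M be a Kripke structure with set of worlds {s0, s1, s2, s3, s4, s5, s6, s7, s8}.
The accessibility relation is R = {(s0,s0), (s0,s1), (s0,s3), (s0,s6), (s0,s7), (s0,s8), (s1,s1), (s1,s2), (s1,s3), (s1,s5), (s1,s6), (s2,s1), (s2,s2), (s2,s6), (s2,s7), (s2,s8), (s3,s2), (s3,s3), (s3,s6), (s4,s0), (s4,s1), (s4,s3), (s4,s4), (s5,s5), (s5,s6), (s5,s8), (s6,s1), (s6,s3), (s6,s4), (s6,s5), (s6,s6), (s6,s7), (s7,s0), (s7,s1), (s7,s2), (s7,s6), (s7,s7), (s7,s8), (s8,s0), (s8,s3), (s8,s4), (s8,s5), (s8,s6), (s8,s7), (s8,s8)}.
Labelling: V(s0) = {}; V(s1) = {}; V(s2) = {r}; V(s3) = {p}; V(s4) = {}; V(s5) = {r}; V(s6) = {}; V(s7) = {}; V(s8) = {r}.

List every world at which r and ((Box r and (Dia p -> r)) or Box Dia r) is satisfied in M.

Let φ = r and ((Box r and (Dia p -> r)) or Box Dia r). Evaluate φ at each world:
  s0 (successors {s0, s1, s3, s6, s7, s8}): φ is false.
  s1 (successors {s1, s2, s3, s5, s6}): φ is false.
  s2 (successors {s1, s2, s6, s7, s8}): φ is true.
  s3 (successors {s2, s3, s6}): φ is false.
  s4 (successors {s0, s1, s3, s4}): φ is false.
  s5 (successors {s5, s6, s8}): φ is true.
  s6 (successors {s1, s3, s4, s5, s6, s7}): φ is false.
  s7 (successors {s0, s1, s2, s6, s7, s8}): φ is false.
  s8 (successors {s0, s3, s4, s5, s6, s7, s8}): φ is false.
For instance, at s1:
  At s1: r is false, (Box r and (Dia p -> r)) or Box Dia r is true, so r and ((Box r and (Dia p -> r)) or Box Dia r) is false.
    At s1: Box r and (Dia p -> r) is false, Box Dia r is true, so (Box r and (Dia p -> r)) or Box Dia r is true.
      At s1: Box r is false, Dia p -> r is false, so Box r and (Dia p -> r) is false.
      At s1: Box Dia r requires Dia r at every successor {s1, s2, s3, s5, s6}.
        At s1: Dia r is true.
        At s2: Dia r is true.
        At s3: Dia r is true.
        At s5: Dia r is true.
        At s6: Dia r is true.
      So Box Dia r is true at s1.
Satisfying worlds: {s2, s5}

s2, s5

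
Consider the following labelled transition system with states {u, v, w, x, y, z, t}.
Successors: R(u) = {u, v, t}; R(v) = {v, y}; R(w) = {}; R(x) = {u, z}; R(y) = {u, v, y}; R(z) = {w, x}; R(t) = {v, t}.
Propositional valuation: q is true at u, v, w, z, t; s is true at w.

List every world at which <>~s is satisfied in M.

u, v, x, y, z, t

Let φ = <>~s. Evaluate φ at each world:
  u (successors {u, v, t}): φ is true.
  v (successors {v, y}): φ is true.
  w (successors ∅): φ is false.
  x (successors {u, z}): φ is true.
  y (successors {u, v, y}): φ is true.
  z (successors {w, x}): φ is true.
  t (successors {v, t}): φ is true.
For instance, at y:
  At y: <>~s requires ~s at some successor in {u, v, y}.
    ~s holds at u, so <>~s is true at y.
Satisfying worlds: {u, v, x, y, z, t}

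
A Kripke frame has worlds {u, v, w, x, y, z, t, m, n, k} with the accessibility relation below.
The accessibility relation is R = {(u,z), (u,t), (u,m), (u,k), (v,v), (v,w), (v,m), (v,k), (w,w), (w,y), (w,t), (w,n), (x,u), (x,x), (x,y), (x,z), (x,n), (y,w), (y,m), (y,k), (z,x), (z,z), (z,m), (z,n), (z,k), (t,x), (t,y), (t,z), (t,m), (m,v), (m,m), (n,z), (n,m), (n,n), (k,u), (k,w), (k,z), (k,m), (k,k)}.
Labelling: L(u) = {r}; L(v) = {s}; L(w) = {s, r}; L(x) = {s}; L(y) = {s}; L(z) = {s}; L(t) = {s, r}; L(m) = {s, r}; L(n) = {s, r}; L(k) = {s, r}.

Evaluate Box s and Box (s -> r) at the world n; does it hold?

At n: Box s is true, Box (s -> r) is false, so Box s and Box (s -> r) is false.
  At n: Box s requires s at every successor {z, m, n}.
    At z: s is true.
    At m: s is true.
    At n: s is true.
  So Box s is true at n.
  At n: Box (s -> r) requires s -> r at every successor {z, m, n}.
    s -> r fails at z, so Box (s -> r) is false at n.

No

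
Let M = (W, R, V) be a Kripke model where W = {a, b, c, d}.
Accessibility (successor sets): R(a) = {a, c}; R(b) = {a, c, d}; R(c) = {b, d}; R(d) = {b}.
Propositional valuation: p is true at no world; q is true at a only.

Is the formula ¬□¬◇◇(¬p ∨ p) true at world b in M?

Yes

At b: □¬◇◇(¬p ∨ p) is false, so ¬□¬◇◇(¬p ∨ p) is true.
  At b: □¬◇◇(¬p ∨ p) requires ¬◇◇(¬p ∨ p) at every successor {a, c, d}.
    ¬◇◇(¬p ∨ p) fails at a, so □¬◇◇(¬p ∨ p) is false at b.
      At a: ◇◇(¬p ∨ p) is true, so ¬◇◇(¬p ∨ p) is false.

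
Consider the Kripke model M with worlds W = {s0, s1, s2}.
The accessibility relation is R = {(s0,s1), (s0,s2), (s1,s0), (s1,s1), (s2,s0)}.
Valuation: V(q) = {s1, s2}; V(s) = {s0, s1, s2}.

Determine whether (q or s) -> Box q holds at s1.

At s1: q or s is true, Box q is false, so (q or s) -> Box q is false.
  At s1: Box q requires q at every successor {s0, s1}.
    q fails at s0, so Box q is false at s1.

No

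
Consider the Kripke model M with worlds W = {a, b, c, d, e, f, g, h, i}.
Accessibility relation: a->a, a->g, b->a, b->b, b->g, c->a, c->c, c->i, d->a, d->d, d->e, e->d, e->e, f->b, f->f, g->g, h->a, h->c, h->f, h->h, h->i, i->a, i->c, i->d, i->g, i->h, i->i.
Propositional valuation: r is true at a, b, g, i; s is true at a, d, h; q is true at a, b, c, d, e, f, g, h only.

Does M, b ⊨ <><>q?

Yes

At b: <><>q requires <>q at some successor in {a, b, g}.
  <>q holds at a, so <><>q is true at b.
    At a: <>q requires q at some successor in {a, g}.
      q holds at a, so <>q is true at a.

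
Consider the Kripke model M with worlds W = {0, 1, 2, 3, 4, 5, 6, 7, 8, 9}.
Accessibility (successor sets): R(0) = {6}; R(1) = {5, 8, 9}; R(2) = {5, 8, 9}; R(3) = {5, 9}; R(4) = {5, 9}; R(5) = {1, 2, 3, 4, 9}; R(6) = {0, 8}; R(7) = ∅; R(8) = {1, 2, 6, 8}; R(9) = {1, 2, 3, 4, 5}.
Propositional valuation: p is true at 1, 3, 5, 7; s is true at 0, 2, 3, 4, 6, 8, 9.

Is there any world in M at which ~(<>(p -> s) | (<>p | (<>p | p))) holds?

No

Recall that <>ψ holds at a world iff ψ holds at some accessible world.
Let φ = ~(<>(p -> s) | (<>p | (<>p | p))). Evaluate φ at each world:
  0 (successors {6}): φ is false.
  1 (successors {5, 8, 9}): φ is false.
  2 (successors {5, 8, 9}): φ is false.
  3 (successors {5, 9}): φ is false.
  4 (successors {5, 9}): φ is false.
  5 (successors {1, 2, 3, 4, 9}): φ is false.
  6 (successors {0, 8}): φ is false.
  7 (successors ∅): φ is false.
  8 (successors {1, 2, 6, 8}): φ is false.
  9 (successors {1, 2, 3, 4, 5}): φ is false.
For instance, at 3:
  At 3: <>(p -> s) | (<>p | (<>p | p)) is true, so ~(<>(p -> s) | (<>p | (<>p | p))) is false.
    At 3: <>(p -> s) is true, <>p | (<>p | p) is true, so <>(p -> s) | (<>p | (<>p | p)) is true.
      At 3: <>(p -> s) requires p -> s at some successor in {5, 9}.
        p -> s holds at 9, so <>(p -> s) is true at 3.
      At 3: <>p is true, <>p | p is true, so <>p | (<>p | p) is true.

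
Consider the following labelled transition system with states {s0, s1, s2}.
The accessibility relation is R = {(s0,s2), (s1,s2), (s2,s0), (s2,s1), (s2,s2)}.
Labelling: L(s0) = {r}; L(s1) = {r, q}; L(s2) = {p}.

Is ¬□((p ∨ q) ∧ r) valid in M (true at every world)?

Yes

Let φ = ¬□((p ∨ q) ∧ r). Evaluate φ at each world:
  s0 (successors {s2}): φ is true.
  s1 (successors {s2}): φ is true.
  s2 (successors {s0, s1, s2}): φ is true.
For instance, at s2:
  At s2: □((p ∨ q) ∧ r) is false, so ¬□((p ∨ q) ∧ r) is true.
    At s2: □((p ∨ q) ∧ r) requires (p ∨ q) ∧ r at every successor {s0, s1, s2}.
      (p ∨ q) ∧ r fails at s0, so □((p ∨ q) ∧ r) is false at s2.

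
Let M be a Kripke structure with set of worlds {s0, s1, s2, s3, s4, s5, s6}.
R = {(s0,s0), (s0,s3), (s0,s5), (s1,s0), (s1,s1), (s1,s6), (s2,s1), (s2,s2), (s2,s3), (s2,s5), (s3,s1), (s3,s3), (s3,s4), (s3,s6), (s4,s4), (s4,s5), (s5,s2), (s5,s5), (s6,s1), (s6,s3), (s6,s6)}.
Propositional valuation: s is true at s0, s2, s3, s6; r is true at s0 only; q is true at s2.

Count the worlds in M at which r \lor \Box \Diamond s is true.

5

Let φ = r \lor \Box \Diamond s. Evaluate φ at each world:
  s0 (successors {s0, s3, s5}): φ is true.
  s1 (successors {s0, s1, s6}): φ is true.
  s2 (successors {s1, s2, s3, s5}): φ is true.
  s3 (successors {s1, s3, s4, s6}): φ is false.
  s4 (successors {s4, s5}): φ is false.
  s5 (successors {s2, s5}): φ is true.
  s6 (successors {s1, s3, s6}): φ is true.
For instance, at s5:
  At s5: r is false, \Box \Diamond s is true, so r \lor \Box \Diamond s is true.
    At s5: \Box \Diamond s requires \Diamond s at every successor {s2, s5}.
      At s2: \Diamond s is true.
      At s5: \Diamond s is true.
    So \Box \Diamond s is true at s5.
Satisfying worlds: {s0, s1, s2, s5, s6}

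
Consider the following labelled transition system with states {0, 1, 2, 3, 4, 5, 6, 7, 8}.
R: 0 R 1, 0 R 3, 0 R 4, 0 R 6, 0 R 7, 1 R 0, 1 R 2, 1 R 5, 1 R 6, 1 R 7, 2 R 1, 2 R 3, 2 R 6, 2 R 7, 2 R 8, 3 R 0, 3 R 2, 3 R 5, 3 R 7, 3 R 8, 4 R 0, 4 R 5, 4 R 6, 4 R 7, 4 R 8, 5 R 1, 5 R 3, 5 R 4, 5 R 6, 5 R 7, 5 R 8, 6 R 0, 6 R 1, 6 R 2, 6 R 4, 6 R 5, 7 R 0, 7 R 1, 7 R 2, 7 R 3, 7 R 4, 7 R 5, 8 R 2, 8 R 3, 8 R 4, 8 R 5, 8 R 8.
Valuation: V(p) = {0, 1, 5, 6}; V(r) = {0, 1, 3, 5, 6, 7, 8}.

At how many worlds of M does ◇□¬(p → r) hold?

0

Recall that □ψ holds at a world iff ψ holds at every accessible world, and ◇ψ holds iff ψ holds at some accessible world.
Let φ = ◇□¬(p → r). Evaluate φ at each world:
  0 (successors {1, 3, 4, 6, 7}): φ is false.
  1 (successors {0, 2, 5, 6, 7}): φ is false.
  2 (successors {1, 3, 6, 7, 8}): φ is false.
  3 (successors {0, 2, 5, 7, 8}): φ is false.
  4 (successors {0, 5, 6, 7, 8}): φ is false.
  5 (successors {1, 3, 4, 6, 7, 8}): φ is false.
  6 (successors {0, 1, 2, 4, 5}): φ is false.
  7 (successors {0, 1, 2, 3, 4, 5}): φ is false.
  8 (successors {2, 3, 4, 5, 8}): φ is false.
For instance, at 2:
  At 2: ◇□¬(p → r) requires □¬(p → r) at some successor in {1, 3, 6, 7, 8}.
    At 1: □¬(p → r) is false.
    At 3: □¬(p → r) is false.
    At 6: □¬(p → r) is false.
    At 7: □¬(p → r) is false.
    At 8: □¬(p → r) is false.
  So ◇□¬(p → r) is false at 2.
Satisfying worlds: none.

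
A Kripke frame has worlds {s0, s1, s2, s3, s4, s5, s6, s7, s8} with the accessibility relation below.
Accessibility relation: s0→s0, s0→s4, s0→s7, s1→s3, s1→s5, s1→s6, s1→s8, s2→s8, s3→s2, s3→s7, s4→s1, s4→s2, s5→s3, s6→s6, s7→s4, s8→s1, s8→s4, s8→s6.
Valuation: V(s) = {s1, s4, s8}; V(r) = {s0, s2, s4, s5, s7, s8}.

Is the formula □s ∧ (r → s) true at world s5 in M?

Recall that □ψ holds at a world iff ψ holds at every accessible world, and ◇ψ holds iff ψ holds at some accessible world.
At s5: □s is false, r → s is false, so □s ∧ (r → s) is false.
  At s5: □s requires s at every successor {s3}.
    s fails at s3, so □s is false at s5.

No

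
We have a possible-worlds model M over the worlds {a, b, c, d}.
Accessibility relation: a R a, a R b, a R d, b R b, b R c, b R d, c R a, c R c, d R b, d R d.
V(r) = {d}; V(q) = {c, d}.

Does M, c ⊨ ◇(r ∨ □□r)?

At c: ◇(r ∨ □□r) requires r ∨ □□r at some successor in {a, c}.
  At a: r ∨ □□r is false.
  At c: r ∨ □□r is false.
So ◇(r ∨ □□r) is false at c.

No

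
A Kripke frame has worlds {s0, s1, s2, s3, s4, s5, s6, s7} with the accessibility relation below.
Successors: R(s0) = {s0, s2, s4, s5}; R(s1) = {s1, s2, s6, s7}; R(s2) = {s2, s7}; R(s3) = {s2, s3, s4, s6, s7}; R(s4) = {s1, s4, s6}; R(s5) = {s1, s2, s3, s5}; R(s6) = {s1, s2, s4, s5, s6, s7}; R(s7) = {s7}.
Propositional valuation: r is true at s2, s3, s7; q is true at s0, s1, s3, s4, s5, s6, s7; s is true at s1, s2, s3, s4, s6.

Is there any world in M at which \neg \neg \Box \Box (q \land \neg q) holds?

No

Let φ = \neg \neg \Box \Box (q \land \neg q). Evaluate φ at each world:
  s0 (successors {s0, s2, s4, s5}): φ is false.
  s1 (successors {s1, s2, s6, s7}): φ is false.
  s2 (successors {s2, s7}): φ is false.
  s3 (successors {s2, s3, s4, s6, s7}): φ is false.
  s4 (successors {s1, s4, s6}): φ is false.
  s5 (successors {s1, s2, s3, s5}): φ is false.
  s6 (successors {s1, s2, s4, s5, s6, s7}): φ is false.
  s7 (successors {s7}): φ is false.
For instance, at s7:
  At s7: \neg \Box \Box (q \land \neg q) is true, so \neg \neg \Box \Box (q \land \neg q) is false.
    At s7: \Box \Box (q \land \neg q) is false, so \neg \Box \Box (q \land \neg q) is true.
      At s7: \Box \Box (q \land \neg q) requires \Box (q \land \neg q) at every successor {s7}.
        \Box (q \land \neg q) fails at s7, so \Box \Box (q \land \neg q) is false at s7.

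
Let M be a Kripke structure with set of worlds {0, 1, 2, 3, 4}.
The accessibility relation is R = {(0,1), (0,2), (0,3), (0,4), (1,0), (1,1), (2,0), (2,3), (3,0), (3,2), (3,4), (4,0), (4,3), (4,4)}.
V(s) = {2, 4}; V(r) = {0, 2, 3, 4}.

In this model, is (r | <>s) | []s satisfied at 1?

No

At 1: r | <>s is false, []s is false, so (r | <>s) | []s is false.
  At 1: r is false, <>s is false, so r | <>s is false.
    At 1: <>s requires s at some successor in {0, 1}.
      At 0: s is false.
      At 1: s is false.
    So <>s is false at 1.
  At 1: []s requires s at every successor {0, 1}.
    s fails at 0, so []s is false at 1.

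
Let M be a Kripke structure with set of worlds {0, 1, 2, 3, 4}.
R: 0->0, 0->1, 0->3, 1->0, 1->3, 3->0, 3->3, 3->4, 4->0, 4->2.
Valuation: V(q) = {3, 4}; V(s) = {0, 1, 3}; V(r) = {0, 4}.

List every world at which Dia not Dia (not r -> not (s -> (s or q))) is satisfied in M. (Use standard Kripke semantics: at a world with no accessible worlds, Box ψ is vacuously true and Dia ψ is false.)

4

Let φ = Dia not Dia (not r -> not (s -> (s or q))). Evaluate φ at each world:
  0 (successors {0, 1, 3}): φ is false.
  1 (successors {0, 3}): φ is false.
  2 (successors ∅): φ is false.
  3 (successors {0, 3, 4}): φ is false.
  4 (successors {0, 2}): φ is true.
For instance, at 3:
  At 3: Dia not Dia (not r -> not (s -> (s or q))) requires not Dia (not r -> not (s -> (s or q))) at some successor in {0, 3, 4}.
    At 0: not Dia (not r -> not (s -> (s or q))) is false.
    At 3: not Dia (not r -> not (s -> (s or q))) is false.
    At 4: not Dia (not r -> not (s -> (s or q))) is false.
  So Dia not Dia (not r -> not (s -> (s or q))) is false at 3.
Satisfying worlds: {4}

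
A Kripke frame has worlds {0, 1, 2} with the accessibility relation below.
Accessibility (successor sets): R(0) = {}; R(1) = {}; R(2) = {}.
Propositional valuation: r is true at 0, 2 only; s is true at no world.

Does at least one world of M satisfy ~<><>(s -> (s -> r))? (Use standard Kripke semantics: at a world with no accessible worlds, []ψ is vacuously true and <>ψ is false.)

Let φ = ~<><>(s -> (s -> r)). Evaluate φ at each world:
  0 (successors ∅): φ is true.
  1 (successors ∅): φ is true.
  2 (successors ∅): φ is true.
Detail at 0 (witness):
  At 0: <><>(s -> (s -> r)) is false, so ~<><>(s -> (s -> r)) is true.
    At 0: no accessible worlds, so <><>(s -> (s -> r)) is false.

Yes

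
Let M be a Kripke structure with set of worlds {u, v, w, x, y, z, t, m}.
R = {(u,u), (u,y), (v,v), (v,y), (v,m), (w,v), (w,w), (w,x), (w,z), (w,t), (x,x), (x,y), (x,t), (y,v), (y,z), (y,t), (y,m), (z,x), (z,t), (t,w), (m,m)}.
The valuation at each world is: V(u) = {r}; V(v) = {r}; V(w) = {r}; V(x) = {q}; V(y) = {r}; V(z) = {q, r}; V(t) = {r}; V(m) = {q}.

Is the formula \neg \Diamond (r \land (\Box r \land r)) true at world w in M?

No

At w: \Diamond (r \land (\Box r \land r)) is true, so \neg \Diamond (r \land (\Box r \land r)) is false.
  At w: \Diamond (r \land (\Box r \land r)) requires r \land (\Box r \land r) at some successor in {v, w, x, z, t}.
    r \land (\Box r \land r) holds at t, so \Diamond (r \land (\Box r \land r)) is true at w.
      At t: r is true, \Box r \land r is true, so r \land (\Box r \land r) is true.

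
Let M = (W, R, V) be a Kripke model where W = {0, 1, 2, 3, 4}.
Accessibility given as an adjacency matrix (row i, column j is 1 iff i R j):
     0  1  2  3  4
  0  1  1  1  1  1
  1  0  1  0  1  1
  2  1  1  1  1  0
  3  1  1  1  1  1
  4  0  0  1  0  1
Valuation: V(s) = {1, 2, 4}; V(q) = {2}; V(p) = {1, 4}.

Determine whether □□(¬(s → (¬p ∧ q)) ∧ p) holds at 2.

At 2: □□(¬(s → (¬p ∧ q)) ∧ p) requires □(¬(s → (¬p ∧ q)) ∧ p) at every successor {0, 1, 2, 3}.
  □(¬(s → (¬p ∧ q)) ∧ p) fails at 0, so □□(¬(s → (¬p ∧ q)) ∧ p) is false at 2.
    At 0: □(¬(s → (¬p ∧ q)) ∧ p) requires ¬(s → (¬p ∧ q)) ∧ p at every successor {0, 1, 2, 3, 4}.
      ¬(s → (¬p ∧ q)) ∧ p fails at 0, so □(¬(s → (¬p ∧ q)) ∧ p) is false at 0.

No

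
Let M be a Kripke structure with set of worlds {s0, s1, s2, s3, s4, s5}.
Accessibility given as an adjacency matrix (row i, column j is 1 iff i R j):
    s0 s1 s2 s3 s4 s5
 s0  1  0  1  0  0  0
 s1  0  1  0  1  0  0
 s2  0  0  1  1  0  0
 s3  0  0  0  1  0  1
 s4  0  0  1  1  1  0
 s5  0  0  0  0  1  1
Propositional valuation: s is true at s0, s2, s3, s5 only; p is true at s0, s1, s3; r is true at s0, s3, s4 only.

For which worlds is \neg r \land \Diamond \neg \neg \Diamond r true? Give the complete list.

Let φ = \neg r \land \Diamond \neg \neg \Diamond r. Evaluate φ at each world:
  s0 (successors {s0, s2}): φ is false.
  s1 (successors {s1, s3}): φ is true.
  s2 (successors {s2, s3}): φ is true.
  s3 (successors {s3, s5}): φ is false.
  s4 (successors {s2, s3, s4}): φ is false.
  s5 (successors {s4, s5}): φ is true.
For instance, at s0:
  At s0: \neg r is false, \Diamond \neg \neg \Diamond r is true, so \neg r \land \Diamond \neg \neg \Diamond r is false.
    At s0: \Diamond \neg \neg \Diamond r requires \neg \neg \Diamond r at some successor in {s0, s2}.
      \neg \neg \Diamond r holds at s0, so \Diamond \neg \neg \Diamond r is true at s0.
Satisfying worlds: {s1, s2, s5}

s1, s2, s5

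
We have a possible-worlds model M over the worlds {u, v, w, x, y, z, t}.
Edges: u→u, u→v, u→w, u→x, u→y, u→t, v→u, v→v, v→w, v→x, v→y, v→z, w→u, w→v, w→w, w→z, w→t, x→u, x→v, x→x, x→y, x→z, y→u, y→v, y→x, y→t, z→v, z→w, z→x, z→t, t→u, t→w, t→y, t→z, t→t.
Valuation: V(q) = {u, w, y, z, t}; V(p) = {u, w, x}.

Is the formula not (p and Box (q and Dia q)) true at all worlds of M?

Let φ = not (p and Box (q and Dia q)). Evaluate φ at each world:
  u (successors {u, v, w, x, y, t}): φ is true.
  v (successors {u, v, w, x, y, z}): φ is true.
  w (successors {u, v, w, z, t}): φ is true.
  x (successors {u, v, x, y, z}): φ is true.
  y (successors {u, v, x, t}): φ is true.
  z (successors {v, w, x, t}): φ is true.
  t (successors {u, w, y, z, t}): φ is true.
For instance, at y:
  At y: p and Box (q and Dia q) is false, so not (p and Box (q and Dia q)) is true.
    At y: p is false, Box (q and Dia q) is false, so p and Box (q and Dia q) is false.
      At y: Box (q and Dia q) requires q and Dia q at every successor {u, v, x, t}.
        q and Dia q fails at v, so Box (q and Dia q) is false at y.

Yes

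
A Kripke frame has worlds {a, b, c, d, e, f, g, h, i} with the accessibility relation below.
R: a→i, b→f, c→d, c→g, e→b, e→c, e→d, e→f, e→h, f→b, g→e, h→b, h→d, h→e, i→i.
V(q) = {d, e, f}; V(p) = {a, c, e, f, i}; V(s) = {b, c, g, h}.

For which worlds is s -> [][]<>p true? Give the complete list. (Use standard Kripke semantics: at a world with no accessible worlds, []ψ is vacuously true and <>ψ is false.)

a, b, c, d, e, f, i

Let φ = s -> [][]<>p. Evaluate φ at each world:
  a (successors {i}): φ is true.
  b (successors {f}): φ is true.
  c (successors {d, g}): φ is true.
  d (successors ∅): φ is true.
  e (successors {b, c, d, f, h}): φ is true.
  f (successors {b}): φ is true.
  g (successors {e}): φ is false.
  h (successors {b, d, e}): φ is false.
  i (successors {i}): φ is true.
For instance, at f:
  At f: s is false, [][]<>p is false, so s -> [][]<>p is true.
    At f: [][]<>p requires []<>p at every successor {b}.
      []<>p fails at b, so [][]<>p is false at f.
Satisfying worlds: {a, b, c, d, e, f, i}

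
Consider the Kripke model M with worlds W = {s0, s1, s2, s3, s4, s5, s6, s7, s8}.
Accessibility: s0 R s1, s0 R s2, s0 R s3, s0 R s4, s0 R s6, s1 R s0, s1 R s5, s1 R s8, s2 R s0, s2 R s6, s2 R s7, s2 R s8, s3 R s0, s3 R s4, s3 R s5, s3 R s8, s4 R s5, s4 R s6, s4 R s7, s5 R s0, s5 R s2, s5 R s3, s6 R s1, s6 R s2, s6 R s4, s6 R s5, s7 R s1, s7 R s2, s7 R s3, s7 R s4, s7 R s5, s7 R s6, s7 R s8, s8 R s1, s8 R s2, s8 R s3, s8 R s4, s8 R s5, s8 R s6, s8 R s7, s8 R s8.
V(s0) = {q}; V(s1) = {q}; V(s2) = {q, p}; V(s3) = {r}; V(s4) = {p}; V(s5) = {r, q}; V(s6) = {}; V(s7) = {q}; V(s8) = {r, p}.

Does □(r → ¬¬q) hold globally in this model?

No

Recall that □ψ holds at a world iff ψ holds at every accessible world, and ◇ψ holds iff ψ holds at some accessible world.
Let φ = □(r → ¬¬q). Evaluate φ at each world:
  s0 (successors {s1, s2, s3, s4, s6}): φ is false.
  s1 (successors {s0, s5, s8}): φ is false.
  s2 (successors {s0, s6, s7, s8}): φ is false.
  s3 (successors {s0, s4, s5, s8}): φ is false.
  s4 (successors {s5, s6, s7}): φ is true.
  s5 (successors {s0, s2, s3}): φ is false.
  s6 (successors {s1, s2, s4, s5}): φ is true.
  s7 (successors {s1, s2, s3, s4, s5, s6, s8}): φ is false.
  s8 (successors {s1, s2, s3, s4, s5, s6, s7, s8}): φ is false.
Detail at s0 (counterexample):
  At s0: □(r → ¬¬q) requires r → ¬¬q at every successor {s1, s2, s3, s4, s6}.
    r → ¬¬q fails at s3, so □(r → ¬¬q) is false at s0.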